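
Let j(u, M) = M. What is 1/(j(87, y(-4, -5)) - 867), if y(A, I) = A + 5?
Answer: -1/866 ≈ -0.0011547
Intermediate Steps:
y(A, I) = 5 + A
1/(j(87, y(-4, -5)) - 867) = 1/((5 - 4) - 867) = 1/(1 - 867) = 1/(-866) = -1/866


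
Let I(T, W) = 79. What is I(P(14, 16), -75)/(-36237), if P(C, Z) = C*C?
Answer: -79/36237 ≈ -0.0021801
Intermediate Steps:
P(C, Z) = C²
I(P(14, 16), -75)/(-36237) = 79/(-36237) = 79*(-1/36237) = -79/36237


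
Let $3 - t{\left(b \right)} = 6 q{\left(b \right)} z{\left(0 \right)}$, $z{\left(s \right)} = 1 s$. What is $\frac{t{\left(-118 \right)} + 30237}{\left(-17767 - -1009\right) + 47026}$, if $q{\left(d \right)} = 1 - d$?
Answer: $\frac{1080}{1081} \approx 0.99907$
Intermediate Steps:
$z{\left(s \right)} = s$
$t{\left(b \right)} = 3$ ($t{\left(b \right)} = 3 - 6 \left(1 - b\right) 0 = 3 - \left(6 - 6 b\right) 0 = 3 - 0 = 3 + 0 = 3$)
$\frac{t{\left(-118 \right)} + 30237}{\left(-17767 - -1009\right) + 47026} = \frac{3 + 30237}{\left(-17767 - -1009\right) + 47026} = \frac{30240}{\left(-17767 + 1009\right) + 47026} = \frac{30240}{-16758 + 47026} = \frac{30240}{30268} = 30240 \cdot \frac{1}{30268} = \frac{1080}{1081}$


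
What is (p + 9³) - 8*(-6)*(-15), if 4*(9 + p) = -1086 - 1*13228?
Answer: -7157/2 ≈ -3578.5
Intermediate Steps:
p = -7175/2 (p = -9 + (-1086 - 1*13228)/4 = -9 + (-1086 - 13228)/4 = -9 + (¼)*(-14314) = -9 - 7157/2 = -7175/2 ≈ -3587.5)
(p + 9³) - 8*(-6)*(-15) = (-7175/2 + 9³) - 8*(-6)*(-15) = (-7175/2 + 729) + 48*(-15) = -5717/2 - 720 = -7157/2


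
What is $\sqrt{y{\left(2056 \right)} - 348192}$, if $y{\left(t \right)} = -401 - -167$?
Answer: $3 i \sqrt{38714} \approx 590.28 i$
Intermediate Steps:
$y{\left(t \right)} = -234$ ($y{\left(t \right)} = -401 + 167 = -234$)
$\sqrt{y{\left(2056 \right)} - 348192} = \sqrt{-234 - 348192} = \sqrt{-348426} = 3 i \sqrt{38714}$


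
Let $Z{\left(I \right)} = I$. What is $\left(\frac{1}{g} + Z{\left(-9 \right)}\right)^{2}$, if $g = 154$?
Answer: $\frac{1918225}{23716} \approx 80.883$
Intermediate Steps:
$\left(\frac{1}{g} + Z{\left(-9 \right)}\right)^{2} = \left(\frac{1}{154} - 9\right)^{2} = \left(- \frac{1385}{154}\right)^{2} = \frac{1918225}{23716}$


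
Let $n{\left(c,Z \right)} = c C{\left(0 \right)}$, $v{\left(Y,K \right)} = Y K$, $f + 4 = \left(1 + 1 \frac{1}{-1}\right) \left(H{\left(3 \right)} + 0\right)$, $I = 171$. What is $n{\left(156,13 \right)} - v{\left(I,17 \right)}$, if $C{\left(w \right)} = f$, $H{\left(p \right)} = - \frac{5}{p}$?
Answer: $-3531$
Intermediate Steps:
$f = -4$ ($f = -4 + \left(1 + 1 \frac{1}{-1}\right) \left(- \frac{5}{3} + 0\right) = -4 + \left(1 + 1 \left(-1\right)\right) \left(\left(-5\right) \frac{1}{3} + 0\right) = -4 + \left(1 - 1\right) \left(- \frac{5}{3} + 0\right) = -4 + 0 \left(- \frac{5}{3}\right) = -4 + 0 = -4$)
$v{\left(Y,K \right)} = K Y$
$C{\left(w \right)} = -4$
$n{\left(c,Z \right)} = - 4 c$ ($n{\left(c,Z \right)} = c \left(-4\right) = - 4 c$)
$n{\left(156,13 \right)} - v{\left(I,17 \right)} = \left(-4\right) 156 - 17 \cdot 171 = -624 - 2907 = -3531$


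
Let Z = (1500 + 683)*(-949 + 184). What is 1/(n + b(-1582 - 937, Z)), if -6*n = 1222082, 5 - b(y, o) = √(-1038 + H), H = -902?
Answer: -916539/186676395068 + 9*I*√485/186676395068 ≈ -4.9098e-6 + 1.0618e-9*I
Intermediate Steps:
Z = -1669995 (Z = 2183*(-765) = -1669995)
b(y, o) = 5 - 2*I*√485 (b(y, o) = 5 - √(-1038 - 902) = 5 - √(-1940) = 5 - 2*I*√485)
n = -611041/3 (n = -⅙*1222082 = -611041/3 ≈ -2.0368e+5)
1/(n + b(-1582 - 937, Z)) = 1/(-611041/3 + (5 - 2*I*√485)) = 1/(-611026/3 - 2*I*√485)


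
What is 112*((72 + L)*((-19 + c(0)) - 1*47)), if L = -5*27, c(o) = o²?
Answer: 465696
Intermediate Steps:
L = -135
112*((72 + L)*((-19 + c(0)) - 1*47)) = 112*((72 - 135)*((-19 + 0²) - 1*47)) = 112*(-63*((-19 + 0) - 47)) = 112*(-63*(-19 - 47)) = 112*(-63*(-66)) = 112*4158 = 465696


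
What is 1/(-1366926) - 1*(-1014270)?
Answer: 1386432034019/1366926 ≈ 1.0143e+6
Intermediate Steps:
1/(-1366926) - 1*(-1014270) = -1/1366926 + 1014270 = 1386432034019/1366926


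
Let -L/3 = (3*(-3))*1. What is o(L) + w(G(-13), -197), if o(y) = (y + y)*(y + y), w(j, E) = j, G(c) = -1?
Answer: 2915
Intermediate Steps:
L = 27 (L = -3*3*(-3) = -(-27) = -3*(-9) = 27)
o(y) = 4*y² (o(y) = (2*y)*(2*y) = 4*y²)
o(L) + w(G(-13), -197) = 4*27² - 1 = 4*729 - 1 = 2916 - 1 = 2915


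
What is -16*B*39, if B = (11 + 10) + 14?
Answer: -21840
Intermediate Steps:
B = 35 (B = 21 + 14 = 35)
-16*B*39 = -16*35*39 = -560*39 = -21840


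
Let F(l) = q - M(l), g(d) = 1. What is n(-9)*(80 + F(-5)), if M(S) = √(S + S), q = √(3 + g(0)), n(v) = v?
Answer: -738 + 9*I*√10 ≈ -738.0 + 28.461*I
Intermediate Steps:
q = 2 (q = √(3 + 1) = √4 = 2)
M(S) = √2*√S (M(S) = √(2*S) = √2*√S)
F(l) = 2 - √2*√l
n(-9)*(80 + F(-5)) = -9*(80 + (2 - √2*√(-5))) = -9*(80 + (2 - √2*I*√5)) = -9*(80 + (2 - I*√10)) = -9*(82 - I*√10) = -738 + 9*I*√10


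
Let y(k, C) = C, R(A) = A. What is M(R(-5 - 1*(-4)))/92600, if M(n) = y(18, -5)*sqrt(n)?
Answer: -I/18520 ≈ -5.3996e-5*I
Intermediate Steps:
M(n) = -5*sqrt(n)
M(R(-5 - 1*(-4)))/92600 = -5*sqrt(-5 - 1*(-4))/92600 = -5*sqrt(-5 + 4)*(1/92600) = -5*I*(1/92600) = -I/18520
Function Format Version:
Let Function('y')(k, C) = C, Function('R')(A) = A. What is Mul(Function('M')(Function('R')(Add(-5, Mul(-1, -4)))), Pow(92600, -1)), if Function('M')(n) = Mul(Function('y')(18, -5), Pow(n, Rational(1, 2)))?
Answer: Mul(Rational(-1, 18520), I) ≈ Mul(-5.3996e-5, I)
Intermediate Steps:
Function('M')(n) = Mul(-5, Pow(n, Rational(1, 2)))
Mul(Function('M')(Function('R')(Add(-5, Mul(-1, -4)))), Pow(92600, -1)) = Mul(Mul(-5, Pow(Add(-5, Mul(-1, -4)), Rational(1, 2))), Pow(92600, -1)) = Mul(Mul(-5, Pow(Add(-5, 4), Rational(1, 2))), Rational(1, 92600)) = Mul(Mul(-5, Pow(-1, Rational(1, 2))), Rational(1, 92600)) = Mul(Mul(-5, I), Rational(1, 92600)) = Mul(Rational(-1, 18520), I)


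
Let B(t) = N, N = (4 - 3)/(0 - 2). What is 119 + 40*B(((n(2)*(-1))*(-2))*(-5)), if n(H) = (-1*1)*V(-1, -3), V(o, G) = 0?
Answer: 99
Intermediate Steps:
n(H) = 0 (n(H) = -1*1*0 = -1*0 = 0)
N = -1/2 (N = 1/(-2) = 1*(-1/2) = -1/2 ≈ -0.50000)
B(t) = -1/2
119 + 40*B(((n(2)*(-1))*(-2))*(-5)) = 119 + 40*(-1/2) = 119 - 20 = 99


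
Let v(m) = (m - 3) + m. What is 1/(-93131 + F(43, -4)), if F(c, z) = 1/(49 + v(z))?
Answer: -38/3538977 ≈ -1.0738e-5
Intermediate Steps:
v(m) = -3 + 2*m (v(m) = (-3 + m) + m = -3 + 2*m)
F(c, z) = 1/(46 + 2*z) (F(c, z) = 1/(49 + (-3 + 2*z)) = 1/(46 + 2*z))
1/(-93131 + F(43, -4)) = 1/(-93131 + 1/(2*(23 - 4))) = 1/(-93131 + (½)/19) = 1/(-93131 + (½)*(1/19)) = 1/(-93131 + 1/38) = 1/(-3538977/38) = -38/3538977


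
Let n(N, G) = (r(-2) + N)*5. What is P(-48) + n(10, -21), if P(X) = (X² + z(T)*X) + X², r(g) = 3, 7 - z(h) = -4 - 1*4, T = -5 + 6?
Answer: 3953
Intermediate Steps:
T = 1
z(h) = 15 (z(h) = 7 - (-4 - 1*4) = 7 - (-4 - 4) = 7 - 1*(-8) = 7 + 8 = 15)
n(N, G) = 15 + 5*N (n(N, G) = (3 + N)*5 = 15 + 5*N)
P(X) = 2*X² + 15*X (P(X) = (X² + 15*X) + X² = 2*X² + 15*X)
P(-48) + n(10, -21) = -48*(15 + 2*(-48)) + (15 + 5*10) = -48*(15 - 96) + (15 + 50) = -48*(-81) + 65 = 3888 + 65 = 3953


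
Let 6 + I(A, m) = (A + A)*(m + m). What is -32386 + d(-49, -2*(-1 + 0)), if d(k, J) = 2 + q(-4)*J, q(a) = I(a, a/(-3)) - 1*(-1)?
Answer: -97310/3 ≈ -32437.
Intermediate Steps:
I(A, m) = -6 + 4*A*m (I(A, m) = -6 + (A + A)*(m + m) = -6 + (2*A)*(2*m) = -6 + 4*A*m)
q(a) = -5 - 4*a²/3 (q(a) = (-6 + 4*a*(a/(-3))) - 1*(-1) = (-6 + 4*a*(a*(-⅓))) + 1 = (-6 + 4*a*(-a/3)) + 1 = (-6 - 4*a²/3) + 1 = -5 - 4*a²/3)
d(k, J) = 2 - 79*J/3 (d(k, J) = 2 + (-5 - 4/3*(-4)²)*J = 2 + (-5 - 4/3*16)*J = 2 + (-5 - 64/3)*J = 2 - 79*J/3)
-32386 + d(-49, -2*(-1 + 0)) = -32386 + (2 - (-158)*(-1 + 0)/3) = -32386 + (2 - (-158)*(-1)/3) = -32386 + (2 - 79/3*2) = -32386 + (2 - 158/3) = -32386 - 152/3 = -97310/3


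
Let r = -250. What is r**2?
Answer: 62500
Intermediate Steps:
r**2 = (-250)**2 = 62500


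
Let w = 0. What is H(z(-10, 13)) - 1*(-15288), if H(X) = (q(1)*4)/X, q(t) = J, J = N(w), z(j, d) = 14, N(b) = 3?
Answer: 107022/7 ≈ 15289.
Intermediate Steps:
J = 3
q(t) = 3
H(X) = 12/X (H(X) = (3*4)/X = 12/X)
H(z(-10, 13)) - 1*(-15288) = 12/14 - 1*(-15288) = 12*(1/14) + 15288 = 6/7 + 15288 = 107022/7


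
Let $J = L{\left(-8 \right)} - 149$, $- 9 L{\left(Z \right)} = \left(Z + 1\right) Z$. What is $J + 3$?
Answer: $- \frac{1370}{9} \approx -152.22$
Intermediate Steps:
$L{\left(Z \right)} = - \frac{Z \left(1 + Z\right)}{9}$ ($L{\left(Z \right)} = - \frac{\left(Z + 1\right) Z}{9} = - \frac{\left(1 + Z\right) Z}{9} = - \frac{Z \left(1 + Z\right)}{9}$)
$J = - \frac{1397}{9}$ ($J = \left(- \frac{1}{9}\right) \left(-8\right) \left(1 - 8\right) - 149 = \left(- \frac{1}{9}\right) \left(-8\right) \left(-7\right) - 149 = - \frac{56}{9} - 149 = - \frac{1397}{9} \approx -155.22$)
$J + 3 = - \frac{1397}{9} + 3 = - \frac{1370}{9}$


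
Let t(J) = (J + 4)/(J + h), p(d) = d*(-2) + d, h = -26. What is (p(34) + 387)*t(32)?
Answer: 2118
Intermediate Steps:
p(d) = -d (p(d) = -2*d + d = -d)
t(J) = (4 + J)/(-26 + J) (t(J) = (J + 4)/(J - 26) = (4 + J)/(-26 + J))
(p(34) + 387)*t(32) = (-1*34 + 387)*((4 + 32)/(-26 + 32)) = (-34 + 387)*(36/6) = 353*((1/6)*36) = 353*6 = 2118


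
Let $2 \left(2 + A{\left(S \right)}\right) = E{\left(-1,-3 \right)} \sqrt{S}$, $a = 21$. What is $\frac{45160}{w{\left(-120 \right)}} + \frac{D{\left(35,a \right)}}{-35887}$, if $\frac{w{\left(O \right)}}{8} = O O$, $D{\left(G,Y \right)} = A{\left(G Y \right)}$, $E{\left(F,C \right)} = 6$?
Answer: $\frac{40522183}{103354560} - \frac{21 \sqrt{15}}{35887} \approx 0.3898$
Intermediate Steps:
$A{\left(S \right)} = -2 + 3 \sqrt{S}$ ($A{\left(S \right)} = -2 + \frac{6 \sqrt{S}}{2} = -2 + 3 \sqrt{S}$)
$D{\left(G,Y \right)} = -2 + 3 \sqrt{G Y}$
$w{\left(O \right)} = 8 O^{2}$ ($w{\left(O \right)} = 8 O O = 8 O^{2}$)
$\frac{45160}{w{\left(-120 \right)}} + \frac{D{\left(35,a \right)}}{-35887} = \frac{45160}{8 \left(-120\right)^{2}} + \frac{-2 + 3 \sqrt{35 \cdot 21}}{-35887} = \frac{45160}{8 \cdot 14400} + \left(-2 + 3 \sqrt{735}\right) \left(- \frac{1}{35887}\right) = \frac{45160}{115200} + \left(-2 + 3 \cdot 7 \sqrt{15}\right) \left(- \frac{1}{35887}\right) = 45160 \cdot \frac{1}{115200} + \left(-2 + 21 \sqrt{15}\right) \left(- \frac{1}{35887}\right) = \frac{1129}{2880} + \left(\frac{2}{35887} - \frac{21 \sqrt{15}}{35887}\right) = \frac{40522183}{103354560} - \frac{21 \sqrt{15}}{35887}$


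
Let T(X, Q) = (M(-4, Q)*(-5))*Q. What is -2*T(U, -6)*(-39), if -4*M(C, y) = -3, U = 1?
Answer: 1755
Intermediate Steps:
M(C, y) = ¾ (M(C, y) = -¼*(-3) = ¾)
T(X, Q) = -15*Q/4 (T(X, Q) = ((¾)*(-5))*Q = -15*Q/4)
-2*T(U, -6)*(-39) = -(-15)*(-6)/2*(-39) = -2*45/2*(-39) = -45*(-39) = 1755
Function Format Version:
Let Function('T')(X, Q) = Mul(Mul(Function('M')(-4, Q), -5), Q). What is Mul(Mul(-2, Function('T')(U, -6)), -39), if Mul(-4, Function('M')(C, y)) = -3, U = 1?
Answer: 1755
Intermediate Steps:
Function('M')(C, y) = Rational(3, 4) (Function('M')(C, y) = Mul(Rational(-1, 4), -3) = Rational(3, 4))
Function('T')(X, Q) = Mul(Rational(-15, 4), Q) (Function('T')(X, Q) = Mul(Mul(Rational(3, 4), -5), Q) = Mul(Rational(-15, 4), Q))
Mul(Mul(-2, Function('T')(U, -6)), -39) = Mul(Mul(-2, Mul(Rational(-15, 4), -6)), -39) = Mul(Mul(-2, Rational(45, 2)), -39) = Mul(-45, -39) = 1755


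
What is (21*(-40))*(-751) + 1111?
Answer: 631951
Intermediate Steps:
(21*(-40))*(-751) + 1111 = -840*(-751) + 1111 = 630840 + 1111 = 631951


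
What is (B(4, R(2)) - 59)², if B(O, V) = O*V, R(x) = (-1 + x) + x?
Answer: 2209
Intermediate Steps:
R(x) = -1 + 2*x
(B(4, R(2)) - 59)² = (4*(-1 + 2*2) - 59)² = (4*(-1 + 4) - 59)² = (4*3 - 59)² = (12 - 59)² = (-47)² = 2209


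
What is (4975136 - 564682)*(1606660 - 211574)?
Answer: 6152962629044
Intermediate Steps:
(4975136 - 564682)*(1606660 - 211574) = 4410454*1395086 = 6152962629044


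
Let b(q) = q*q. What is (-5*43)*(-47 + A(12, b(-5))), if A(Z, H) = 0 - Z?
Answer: 12685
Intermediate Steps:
b(q) = q²
A(Z, H) = -Z
(-5*43)*(-47 + A(12, b(-5))) = (-5*43)*(-47 - 1*12) = -215*(-47 - 12) = -215*(-59) = 12685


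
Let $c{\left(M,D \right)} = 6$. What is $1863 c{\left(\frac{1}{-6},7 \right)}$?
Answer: $11178$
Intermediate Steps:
$1863 c{\left(\frac{1}{-6},7 \right)} = 1863 \cdot 6 = 11178$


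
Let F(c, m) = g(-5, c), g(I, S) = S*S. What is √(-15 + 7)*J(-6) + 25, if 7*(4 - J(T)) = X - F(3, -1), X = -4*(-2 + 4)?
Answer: 25 + 90*I*√2/7 ≈ 25.0 + 18.183*I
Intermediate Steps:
g(I, S) = S²
F(c, m) = c²
X = -8 (X = -4*2 = -8)
J(T) = 45/7 (J(T) = 4 - (-8 - 1*3²)/7 = 4 - (-8 - 1*9)/7 = 4 - (-8 - 9)/7 = 4 - ⅐*(-17) = 4 + 17/7 = 45/7)
√(-15 + 7)*J(-6) + 25 = √(-15 + 7)*(45/7) + 25 = √(-8)*(45/7) + 25 = (2*I*√2)*(45/7) + 25 = 90*I*√2/7 + 25 = 25 + 90*I*√2/7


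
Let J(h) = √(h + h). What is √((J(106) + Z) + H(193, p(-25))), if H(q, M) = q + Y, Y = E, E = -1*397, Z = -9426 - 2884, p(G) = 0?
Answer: √(-12514 + 2*√53) ≈ 111.8*I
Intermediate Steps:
Z = -12310
E = -397
J(h) = √2*√h (J(h) = √(2*h) = √2*√h)
Y = -397
H(q, M) = -397 + q (H(q, M) = q - 397 = -397 + q)
√((J(106) + Z) + H(193, p(-25))) = √((√2*√106 - 12310) + (-397 + 193)) = √((2*√53 - 12310) - 204) = √((-12310 + 2*√53) - 204) = √(-12514 + 2*√53)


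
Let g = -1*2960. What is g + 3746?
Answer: 786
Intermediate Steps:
g = -2960
g + 3746 = -2960 + 3746 = 786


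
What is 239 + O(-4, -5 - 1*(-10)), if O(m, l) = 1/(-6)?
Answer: 1433/6 ≈ 238.83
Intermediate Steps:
O(m, l) = -⅙
239 + O(-4, -5 - 1*(-10)) = 239 - ⅙ = 1433/6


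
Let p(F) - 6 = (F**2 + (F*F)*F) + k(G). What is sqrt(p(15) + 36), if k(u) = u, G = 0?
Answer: sqrt(3642) ≈ 60.349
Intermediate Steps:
p(F) = 6 + F**2 + F**3 (p(F) = 6 + ((F**2 + (F*F)*F) + 0) = 6 + ((F**2 + F**2*F) + 0) = 6 + ((F**2 + F**3) + 0) = 6 + (F**2 + F**3) = 6 + F**2 + F**3)
sqrt(p(15) + 36) = sqrt((6 + 15**2 + 15**3) + 36) = sqrt((6 + 225 + 3375) + 36) = sqrt(3606 + 36) = sqrt(3642)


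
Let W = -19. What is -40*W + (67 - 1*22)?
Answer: 805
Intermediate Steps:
-40*W + (67 - 1*22) = -40*(-19) + (67 - 1*22) = 760 + (67 - 22) = 760 + 45 = 805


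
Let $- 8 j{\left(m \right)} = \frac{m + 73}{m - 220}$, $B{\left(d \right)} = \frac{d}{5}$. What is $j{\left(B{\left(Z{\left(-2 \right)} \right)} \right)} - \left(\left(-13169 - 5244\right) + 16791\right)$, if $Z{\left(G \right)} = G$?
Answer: $\frac{14299915}{8816} \approx 1622.0$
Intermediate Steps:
$B{\left(d \right)} = \frac{d}{5}$ ($B{\left(d \right)} = d \frac{1}{5} = \frac{d}{5}$)
$j{\left(m \right)} = - \frac{73 + m}{8 \left(-220 + m\right)}$ ($j{\left(m \right)} = - \frac{\left(m + 73\right) \frac{1}{m - 220}}{8} = - \frac{\left(73 + m\right) \frac{1}{-220 + m}}{8} = - \frac{\frac{1}{-220 + m} \left(73 + m\right)}{8} = - \frac{73 + m}{8 \left(-220 + m\right)}$)
$j{\left(B{\left(Z{\left(-2 \right)} \right)} \right)} - \left(\left(-13169 - 5244\right) + 16791\right) = \frac{-73 - \frac{1}{5} \left(-2\right)}{8 \left(-220 + \frac{1}{5} \left(-2\right)\right)} - \left(\left(-13169 - 5244\right) + 16791\right) = \frac{-73 - - \frac{2}{5}}{8 \left(-220 - \frac{2}{5}\right)} - \left(-18413 + 16791\right) = \frac{-73 + \frac{2}{5}}{8 \left(- \frac{1102}{5}\right)} - -1622 = \frac{1}{8} \left(- \frac{5}{1102}\right) \left(- \frac{363}{5}\right) + 1622 = \frac{363}{8816} + 1622 = \frac{14299915}{8816}$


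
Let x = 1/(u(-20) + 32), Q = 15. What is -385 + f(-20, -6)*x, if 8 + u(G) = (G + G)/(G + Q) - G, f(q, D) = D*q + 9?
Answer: -19891/52 ≈ -382.52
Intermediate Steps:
f(q, D) = 9 + D*q
u(G) = -8 - G + 2*G/(15 + G) (u(G) = -8 + ((G + G)/(G + 15) - G) = -8 + ((2*G)/(15 + G) - G) = -8 + (2*G/(15 + G) - G) = -8 + (-G + 2*G/(15 + G)) = -8 - G + 2*G/(15 + G))
x = 1/52 (x = 1/((-120 - 1*(-20)² - 21*(-20))/(15 - 20) + 32) = 1/((-120 - 1*400 + 420)/(-5) + 32) = 1/(-(-120 - 400 + 420)/5 + 32) = 1/(-⅕*(-100) + 32) = 1/(20 + 32) = 1/52 ≈ 0.019231)
-385 + f(-20, -6)*x = -385 + (9 - 6*(-20))*(1/52) = -385 + (9 + 120)*(1/52) = -385 + 129*(1/52) = -385 + 129/52 = -19891/52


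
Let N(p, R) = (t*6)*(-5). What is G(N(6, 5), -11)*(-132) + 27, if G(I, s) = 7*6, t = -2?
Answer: -5517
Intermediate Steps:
N(p, R) = 60 (N(p, R) = -2*6*(-5) = -12*(-5) = 60)
G(I, s) = 42
G(N(6, 5), -11)*(-132) + 27 = 42*(-132) + 27 = -5544 + 27 = -5517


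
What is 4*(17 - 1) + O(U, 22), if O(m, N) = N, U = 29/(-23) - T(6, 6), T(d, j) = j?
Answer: 86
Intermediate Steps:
U = -167/23 (U = 29/(-23) - 1*6 = 29*(-1/23) - 6 = -29/23 - 6 = -167/23 ≈ -7.2609)
4*(17 - 1) + O(U, 22) = 4*(17 - 1) + 22 = 4*16 + 22 = 64 + 22 = 86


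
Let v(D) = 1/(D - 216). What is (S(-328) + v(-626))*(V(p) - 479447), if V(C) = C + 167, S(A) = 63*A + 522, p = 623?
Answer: 8117814504205/842 ≈ 9.6411e+9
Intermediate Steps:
S(A) = 522 + 63*A
v(D) = 1/(-216 + D)
V(C) = 167 + C
(S(-328) + v(-626))*(V(p) - 479447) = ((522 + 63*(-328)) + 1/(-216 - 626))*((167 + 623) - 479447) = ((522 - 20664) + 1/(-842))*(790 - 479447) = (-20142 - 1/842)*(-478657) = -16959565/842*(-478657) = 8117814504205/842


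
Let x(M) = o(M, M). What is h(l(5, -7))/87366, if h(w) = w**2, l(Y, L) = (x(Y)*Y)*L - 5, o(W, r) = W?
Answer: 5400/14561 ≈ 0.37085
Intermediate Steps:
x(M) = M
l(Y, L) = -5 + L*Y**2 (l(Y, L) = (Y*Y)*L - 5 = Y**2*L - 5 = L*Y**2 - 5 = -5 + L*Y**2)
h(l(5, -7))/87366 = (-5 - 7*5**2)**2/87366 = (-5 - 7*25)**2*(1/87366) = (-5 - 175)**2*(1/87366) = (-180)**2*(1/87366) = 32400*(1/87366) = 5400/14561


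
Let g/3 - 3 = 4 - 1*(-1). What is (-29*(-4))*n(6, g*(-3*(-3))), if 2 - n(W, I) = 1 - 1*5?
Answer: 696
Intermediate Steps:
g = 24 (g = 9 + 3*(4 - 1*(-1)) = 9 + 3*(4 + 1) = 9 + 3*5 = 9 + 15 = 24)
n(W, I) = 6 (n(W, I) = 2 - (1 - 1*5) = 2 - (1 - 5) = 2 - 1*(-4) = 2 + 4 = 6)
(-29*(-4))*n(6, g*(-3*(-3))) = -29*(-4)*6 = 116*6 = 696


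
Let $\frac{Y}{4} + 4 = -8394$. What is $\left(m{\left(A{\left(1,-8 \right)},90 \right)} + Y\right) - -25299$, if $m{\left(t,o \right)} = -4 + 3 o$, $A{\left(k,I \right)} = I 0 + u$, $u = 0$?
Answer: $-8027$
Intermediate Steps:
$Y = -33592$ ($Y = -16 + 4 \left(-8394\right) = -16 - 33576 = -33592$)
$A{\left(k,I \right)} = 0$ ($A{\left(k,I \right)} = I 0 + 0 = 0 + 0 = 0$)
$\left(m{\left(A{\left(1,-8 \right)},90 \right)} + Y\right) - -25299 = \left(\left(-4 + 3 \cdot 90\right) - 33592\right) - -25299 = \left(\left(-4 + 270\right) - 33592\right) + 25299 = \left(266 - 33592\right) + 25299 = -33326 + 25299 = -8027$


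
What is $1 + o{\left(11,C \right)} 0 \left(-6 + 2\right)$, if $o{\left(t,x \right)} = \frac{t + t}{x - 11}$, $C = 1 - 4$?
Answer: $1$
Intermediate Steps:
$C = -3$ ($C = 1 - 4 = -3$)
$o{\left(t,x \right)} = \frac{2 t}{-11 + x}$
$1 + o{\left(11,C \right)} 0 \left(-6 + 2\right) = 1 + 2 \cdot 11 \frac{1}{-11 - 3} \cdot 0 \left(-6 + 2\right) = 1 + 2 \cdot 11 \frac{1}{-14} \cdot 0 \left(-4\right) = 1 + 2 \cdot 11 \left(- \frac{1}{14}\right) 0 = 1 - 0 = 1 + 0 = 1$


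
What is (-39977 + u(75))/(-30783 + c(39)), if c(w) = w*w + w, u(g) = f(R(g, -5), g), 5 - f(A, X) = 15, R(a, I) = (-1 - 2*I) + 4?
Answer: 4443/3247 ≈ 1.3683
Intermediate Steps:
R(a, I) = 3 - 2*I
f(A, X) = -10 (f(A, X) = 5 - 1*15 = 5 - 15 = -10)
u(g) = -10
c(w) = w + w**2 (c(w) = w**2 + w = w + w**2)
(-39977 + u(75))/(-30783 + c(39)) = (-39977 - 10)/(-30783 + 39*(1 + 39)) = -39987/(-30783 + 39*40) = -39987/(-30783 + 1560) = -39987/(-29223) = -39987*(-1/29223) = 4443/3247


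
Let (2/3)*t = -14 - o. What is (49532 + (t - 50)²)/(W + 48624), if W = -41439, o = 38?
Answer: 21972/2395 ≈ 9.1741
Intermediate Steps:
t = -78 (t = 3*(-14 - 1*38)/2 = 3*(-14 - 38)/2 = (3/2)*(-52) = -78)
(49532 + (t - 50)²)/(W + 48624) = (49532 + (-78 - 50)²)/(-41439 + 48624) = (49532 + (-128)²)/7185 = (49532 + 16384)*(1/7185) = 65916*(1/7185) = 21972/2395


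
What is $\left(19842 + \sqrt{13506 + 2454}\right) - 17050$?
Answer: $2792 + 2 \sqrt{3990} \approx 2918.3$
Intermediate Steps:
$\left(19842 + \sqrt{13506 + 2454}\right) - 17050 = \left(19842 + \sqrt{15960}\right) - 17050 = \left(19842 + 2 \sqrt{3990}\right) - 17050 = 2792 + 2 \sqrt{3990}$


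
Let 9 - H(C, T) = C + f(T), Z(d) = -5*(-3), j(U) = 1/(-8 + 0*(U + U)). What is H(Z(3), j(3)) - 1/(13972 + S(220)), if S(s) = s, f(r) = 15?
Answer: -298033/14192 ≈ -21.000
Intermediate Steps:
j(U) = -⅛ (j(U) = 1/(-8 + 0*(2*U)) = 1/(-8 + 0) = 1/(-8) = -⅛)
Z(d) = 15
H(C, T) = -6 - C (H(C, T) = 9 - (C + 15) = 9 - (15 + C) = 9 + (-15 - C) = -6 - C)
H(Z(3), j(3)) - 1/(13972 + S(220)) = (-6 - 1*15) - 1/(13972 + 220) = (-6 - 15) - 1/14192 = -21 - 1*1/14192 = -21 - 1/14192 = -298033/14192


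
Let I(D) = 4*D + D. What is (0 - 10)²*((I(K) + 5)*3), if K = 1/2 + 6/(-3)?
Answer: -750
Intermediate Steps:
K = -3/2 (K = 1*(½) + 6*(-⅓) = ½ - 2 = -3/2 ≈ -1.5000)
I(D) = 5*D
(0 - 10)²*((I(K) + 5)*3) = (0 - 10)²*((5*(-3/2) + 5)*3) = (-10)²*((-15/2 + 5)*3) = 100*(-5/2*3) = 100*(-15/2) = -750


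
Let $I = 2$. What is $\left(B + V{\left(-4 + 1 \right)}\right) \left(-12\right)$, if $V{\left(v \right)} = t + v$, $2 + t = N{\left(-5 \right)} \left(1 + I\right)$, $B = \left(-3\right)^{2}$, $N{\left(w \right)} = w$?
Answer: $132$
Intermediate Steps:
$B = 9$
$t = -17$ ($t = -2 - 5 \left(1 + 2\right) = -2 - 15 = -17$)
$V{\left(v \right)} = -17 + v$
$\left(B + V{\left(-4 + 1 \right)}\right) \left(-12\right) = \left(9 + \left(-17 + \left(-4 + 1\right)\right)\right) \left(-12\right) = \left(9 - 20\right) \left(-12\right) = \left(-11\right) \left(-12\right) = 132$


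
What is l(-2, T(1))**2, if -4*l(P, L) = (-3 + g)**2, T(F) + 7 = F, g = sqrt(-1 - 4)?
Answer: (3 - I*sqrt(5))**4/16 ≈ -10.25 - 6.7082*I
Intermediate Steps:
g = I*sqrt(5) (g = sqrt(-5) = I*sqrt(5) ≈ 2.2361*I)
T(F) = -7 + F
l(P, L) = -(-3 + I*sqrt(5))**2/4
l(-2, T(1))**2 = (-1 + 3*I*sqrt(5)/2)**2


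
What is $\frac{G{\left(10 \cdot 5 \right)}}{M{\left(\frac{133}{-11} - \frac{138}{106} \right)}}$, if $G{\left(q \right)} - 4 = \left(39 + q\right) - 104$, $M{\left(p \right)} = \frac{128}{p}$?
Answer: $\frac{61}{53} \approx 1.1509$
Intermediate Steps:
$G{\left(q \right)} = -61 + q$ ($G{\left(q \right)} = 4 + \left(\left(39 + q\right) - 104\right) = 4 + \left(-65 + q\right) = -61 + q$)
$\frac{G{\left(10 \cdot 5 \right)}}{M{\left(\frac{133}{-11} - \frac{138}{106} \right)}} = \frac{-61 + 10 \cdot 5}{128 \frac{1}{\frac{133}{-11} - \frac{138}{106}}} = \frac{-61 + 50}{128 \frac{1}{133 \left(- \frac{1}{11}\right) - \frac{69}{53}}} = - \frac{11}{128 \frac{1}{- \frac{133}{11} - \frac{69}{53}}} = - \frac{11}{128 \frac{1}{- \frac{7808}{583}}} = - \frac{11}{128 \left(- \frac{583}{7808}\right)} = - \frac{11}{- \frac{583}{61}} = \left(-11\right) \left(- \frac{61}{583}\right) = \frac{61}{53}$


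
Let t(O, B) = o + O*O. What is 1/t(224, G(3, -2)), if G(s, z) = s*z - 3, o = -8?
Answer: 1/50168 ≈ 1.9933e-5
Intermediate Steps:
G(s, z) = -3 + s*z
t(O, B) = -8 + O² (t(O, B) = -8 + O*O = -8 + O²)
1/t(224, G(3, -2)) = 1/(-8 + 224²) = 1/(-8 + 50176) = 1/50168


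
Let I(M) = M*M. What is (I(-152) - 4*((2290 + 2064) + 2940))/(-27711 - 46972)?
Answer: 6072/74683 ≈ 0.081304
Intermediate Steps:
I(M) = M²
(I(-152) - 4*((2290 + 2064) + 2940))/(-27711 - 46972) = ((-152)² - 4*((2290 + 2064) + 2940))/(-27711 - 46972) = (23104 - 4*(4354 + 2940))/(-74683) = (23104 - 4*7294)*(-1/74683) = (23104 - 29176)*(-1/74683) = -6072*(-1/74683) = 6072/74683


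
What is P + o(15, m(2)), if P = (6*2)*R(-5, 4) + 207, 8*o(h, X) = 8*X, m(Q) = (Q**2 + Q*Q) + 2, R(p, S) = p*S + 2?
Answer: 1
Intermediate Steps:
R(p, S) = 2 + S*p (R(p, S) = S*p + 2 = 2 + S*p)
m(Q) = 2 + 2*Q**2 (m(Q) = (Q**2 + Q**2) + 2 = 2*Q**2 + 2 = 2 + 2*Q**2)
o(h, X) = X (o(h, X) = (8*X)/8 = X)
P = -9 (P = (6*2)*(2 + 4*(-5)) + 207 = 12*(2 - 20) + 207 = 12*(-18) + 207 = -216 + 207 = -9)
P + o(15, m(2)) = -9 + (2 + 2*2**2) = -9 + (2 + 2*4) = -9 + (2 + 8) = -9 + 10 = 1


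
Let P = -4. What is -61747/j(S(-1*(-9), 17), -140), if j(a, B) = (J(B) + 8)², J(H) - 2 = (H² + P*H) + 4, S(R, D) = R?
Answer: -8821/58141468 ≈ -0.00015172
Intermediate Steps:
J(H) = 6 + H² - 4*H (J(H) = 2 + ((H² - 4*H) + 4) = 2 + (4 + H² - 4*H) = 6 + H² - 4*H)
j(a, B) = (14 + B² - 4*B)² (j(a, B) = ((6 + B² - 4*B) + 8)² = (14 + B² - 4*B)²)
-61747/j(S(-1*(-9), 17), -140) = -61747/(14 + (-140)² - 4*(-140))² = -61747/(14 + 19600 + 560)² = -61747/(20174²) = -61747/406990276 = -61747*1/406990276 = -8821/58141468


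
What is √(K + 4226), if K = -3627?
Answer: √599 ≈ 24.474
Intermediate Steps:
√(K + 4226) = √(-3627 + 4226) = √599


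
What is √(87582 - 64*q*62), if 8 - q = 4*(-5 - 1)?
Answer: I*√39394 ≈ 198.48*I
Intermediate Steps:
q = 32 (q = 8 - 4*(-5 - 1) = 8 - 4*(-6) = 8 - 1*(-24) = 8 + 24 = 32)
√(87582 - 64*q*62) = √(87582 - 64*32*62) = √(87582 - 2048*62) = √(87582 - 126976) = √(-39394) = I*√39394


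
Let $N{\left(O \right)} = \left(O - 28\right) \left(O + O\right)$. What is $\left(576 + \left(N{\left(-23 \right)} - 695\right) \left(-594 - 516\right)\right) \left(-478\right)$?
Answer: $875712252$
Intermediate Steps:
$N{\left(O \right)} = 2 O \left(-28 + O\right)$ ($N{\left(O \right)} = \left(-28 + O\right) 2 O = 2 O \left(-28 + O\right)$)
$\left(576 + \left(N{\left(-23 \right)} - 695\right) \left(-594 - 516\right)\right) \left(-478\right) = \left(576 + \left(2 \left(-23\right) \left(-28 - 23\right) - 695\right) \left(-594 - 516\right)\right) \left(-478\right) = \left(576 + \left(2 \left(-23\right) \left(-51\right) - 695\right) \left(-1110\right)\right) \left(-478\right) = \left(576 + \left(2346 - 695\right) \left(-1110\right)\right) \left(-478\right) = \left(576 + 1651 \left(-1110\right)\right) \left(-478\right) = \left(576 - 1832610\right) \left(-478\right) = \left(-1832034\right) \left(-478\right) = 875712252$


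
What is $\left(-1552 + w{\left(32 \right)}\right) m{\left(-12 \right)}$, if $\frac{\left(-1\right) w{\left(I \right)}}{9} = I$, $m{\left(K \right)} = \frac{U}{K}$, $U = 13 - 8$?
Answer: $\frac{2300}{3} \approx 766.67$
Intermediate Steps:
$U = 5$
$m{\left(K \right)} = \frac{5}{K}$
$w{\left(I \right)} = - 9 I$
$\left(-1552 + w{\left(32 \right)}\right) m{\left(-12 \right)} = \left(-1552 - 288\right) \frac{5}{-12} = \left(-1552 - 288\right) 5 \left(- \frac{1}{12}\right) = \left(-1840\right) \left(- \frac{5}{12}\right) = \frac{2300}{3}$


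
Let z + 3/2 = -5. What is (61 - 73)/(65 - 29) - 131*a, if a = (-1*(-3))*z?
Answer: 15325/6 ≈ 2554.2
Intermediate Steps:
z = -13/2 (z = -3/2 - 5 = -13/2 ≈ -6.5000)
a = -39/2 (a = -1*(-3)*(-13/2) = 3*(-13/2) = -39/2 ≈ -19.500)
(61 - 73)/(65 - 29) - 131*a = (61 - 73)/(65 - 29) - 131*(-39/2) = -12/36 + 5109/2 = -12*1/36 + 5109/2 = -1/3 + 5109/2 = 15325/6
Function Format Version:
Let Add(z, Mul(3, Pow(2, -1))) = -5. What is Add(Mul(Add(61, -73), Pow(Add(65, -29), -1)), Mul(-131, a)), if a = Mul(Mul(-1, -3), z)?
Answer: Rational(15325, 6) ≈ 2554.2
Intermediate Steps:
z = Rational(-13, 2) (z = Add(Rational(-3, 2), -5) = Rational(-13, 2) ≈ -6.5000)
a = Rational(-39, 2) (a = Mul(Mul(-1, -3), Rational(-13, 2)) = Mul(3, Rational(-13, 2)) = Rational(-39, 2) ≈ -19.500)
Add(Mul(Add(61, -73), Pow(Add(65, -29), -1)), Mul(-131, a)) = Add(Mul(Add(61, -73), Pow(Add(65, -29), -1)), Mul(-131, Rational(-39, 2))) = Add(Mul(-12, Pow(36, -1)), Rational(5109, 2)) = Add(Mul(-12, Rational(1, 36)), Rational(5109, 2)) = Add(Rational(-1, 3), Rational(5109, 2)) = Rational(15325, 6)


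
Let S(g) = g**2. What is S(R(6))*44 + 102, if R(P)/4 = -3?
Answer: 6438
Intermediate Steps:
R(P) = -12 (R(P) = 4*(-3) = -12)
S(R(6))*44 + 102 = (-12)**2*44 + 102 = 144*44 + 102 = 6336 + 102 = 6438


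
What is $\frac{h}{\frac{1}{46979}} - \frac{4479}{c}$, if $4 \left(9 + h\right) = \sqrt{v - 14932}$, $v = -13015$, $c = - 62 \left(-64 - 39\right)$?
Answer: $- \frac{2700075525}{6386} + \frac{46979 i \sqrt{27947}}{4} \approx -4.2281 \cdot 10^{5} + 1.9634 \cdot 10^{6} i$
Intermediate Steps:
$c = 6386$ ($c = \left(-62\right) \left(-103\right) = 6386$)
$h = -9 + \frac{i \sqrt{27947}}{4}$ ($h = -9 + \frac{\sqrt{-13015 - 14932}}{4} = -9 + \frac{\sqrt{-27947}}{4} = -9 + \frac{i \sqrt{27947}}{4} \approx -9.0 + 41.793 i$)
$\frac{h}{\frac{1}{46979}} - \frac{4479}{c} = \frac{-9 + \frac{i \sqrt{27947}}{4}}{\frac{1}{46979}} - \frac{4479}{6386} = \left(-9 + \frac{i \sqrt{27947}}{4}\right) \frac{1}{\frac{1}{46979}} - \frac{4479}{6386} = \left(-9 + \frac{i \sqrt{27947}}{4}\right) 46979 - \frac{4479}{6386} = \left(-422811 + \frac{46979 i \sqrt{27947}}{4}\right) - \frac{4479}{6386} = - \frac{2700075525}{6386} + \frac{46979 i \sqrt{27947}}{4}$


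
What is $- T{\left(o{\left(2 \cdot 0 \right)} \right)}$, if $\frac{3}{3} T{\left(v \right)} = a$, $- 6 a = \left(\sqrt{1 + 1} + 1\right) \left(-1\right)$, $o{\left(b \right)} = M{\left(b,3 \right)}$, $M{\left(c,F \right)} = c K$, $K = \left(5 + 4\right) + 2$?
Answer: $- \frac{1}{6} - \frac{\sqrt{2}}{6} \approx -0.40237$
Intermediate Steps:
$K = 11$ ($K = 9 + 2 = 11$)
$M{\left(c,F \right)} = 11 c$ ($M{\left(c,F \right)} = c 11 = 11 c$)
$o{\left(b \right)} = 11 b$
$a = \frac{1}{6} + \frac{\sqrt{2}}{6}$ ($a = - \frac{\left(\sqrt{1 + 1} + 1\right) \left(-1\right)}{6} = - \frac{\left(\sqrt{2} + 1\right) \left(-1\right)}{6} = - \frac{\left(1 + \sqrt{2}\right) \left(-1\right)}{6} = - \frac{-1 - \sqrt{2}}{6} = \frac{1}{6} + \frac{\sqrt{2}}{6} \approx 0.40237$)
$T{\left(v \right)} = \frac{1}{6} + \frac{\sqrt{2}}{6}$
$- T{\left(o{\left(2 \cdot 0 \right)} \right)} = - (\frac{1}{6} + \frac{\sqrt{2}}{6}) = - \frac{1}{6} - \frac{\sqrt{2}}{6}$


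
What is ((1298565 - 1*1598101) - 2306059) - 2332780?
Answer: -4938375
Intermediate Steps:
((1298565 - 1*1598101) - 2306059) - 2332780 = ((1298565 - 1598101) - 2306059) - 2332780 = (-299536 - 2306059) - 2332780 = -2605595 - 2332780 = -4938375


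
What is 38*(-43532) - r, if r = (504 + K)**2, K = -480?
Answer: -1654792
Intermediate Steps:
r = 576 (r = (504 - 480)**2 = 24**2 = 576)
38*(-43532) - r = 38*(-43532) - 1*576 = -1654216 - 576 = -1654792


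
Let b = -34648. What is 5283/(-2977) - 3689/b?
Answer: -172063231/103147096 ≈ -1.6681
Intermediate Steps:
5283/(-2977) - 3689/b = 5283/(-2977) - 3689/(-34648) = 5283*(-1/2977) - 3689*(-1/34648) = -5283/2977 + 3689/34648 = -172063231/103147096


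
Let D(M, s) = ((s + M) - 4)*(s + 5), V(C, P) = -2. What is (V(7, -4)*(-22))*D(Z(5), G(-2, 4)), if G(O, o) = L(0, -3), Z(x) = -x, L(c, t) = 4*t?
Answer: 6468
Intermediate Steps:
G(O, o) = -12 (G(O, o) = 4*(-3) = -12)
D(M, s) = (5 + s)*(-4 + M + s) (D(M, s) = ((M + s) - 4)*(5 + s) = (-4 + M + s)*(5 + s) = (5 + s)*(-4 + M + s))
(V(7, -4)*(-22))*D(Z(5), G(-2, 4)) = (-2*(-22))*(-20 - 12 + (-12)² + 5*(-1*5) - 1*5*(-12)) = 44*(-20 - 12 + 144 + 5*(-5) - 5*(-12)) = 44*(-20 - 12 + 144 - 25 + 60) = 44*147 = 6468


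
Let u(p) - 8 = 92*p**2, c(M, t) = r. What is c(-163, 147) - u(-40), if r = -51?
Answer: -147259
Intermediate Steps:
c(M, t) = -51
u(p) = 8 + 92*p**2
c(-163, 147) - u(-40) = -51 - (8 + 92*(-40)**2) = -51 - (8 + 92*1600) = -51 - (8 + 147200) = -51 - 1*147208 = -51 - 147208 = -147259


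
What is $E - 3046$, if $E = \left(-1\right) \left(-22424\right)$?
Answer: $19378$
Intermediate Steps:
$E = 22424$
$E - 3046 = 22424 - 3046 = 19378$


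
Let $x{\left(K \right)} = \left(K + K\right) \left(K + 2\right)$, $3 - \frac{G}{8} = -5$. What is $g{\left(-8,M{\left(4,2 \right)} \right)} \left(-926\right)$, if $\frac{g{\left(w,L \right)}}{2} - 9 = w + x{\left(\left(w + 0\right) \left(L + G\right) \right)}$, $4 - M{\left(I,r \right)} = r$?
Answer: $-1028706364$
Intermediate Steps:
$M{\left(I,r \right)} = 4 - r$
$G = 64$ ($G = 24 - -40 = 24 + 40 = 64$)
$x{\left(K \right)} = 2 K \left(2 + K\right)$
$g{\left(w,L \right)} = 18 + 2 w + 4 w \left(2 + w \left(64 + L\right)\right) \left(64 + L\right)$ ($g{\left(w,L \right)} = 18 + 2 \left(w + 2 \left(w + 0\right) \left(L + 64\right) \left(2 + \left(w + 0\right) \left(L + 64\right)\right)\right) = 18 + 2 \left(w + 2 w \left(64 + L\right) \left(2 + w \left(64 + L\right)\right)\right) = 18 + 2 \left(w + 2 w \left(2 + w \left(64 + L\right)\right) \left(64 + L\right)\right) = 18 + \left(2 w + 4 w \left(2 + w \left(64 + L\right)\right) \left(64 + L\right)\right) = 18 + 2 w + 4 w \left(2 + w \left(64 + L\right)\right) \left(64 + L\right)$)
$g{\left(-8,M{\left(4,2 \right)} \right)} \left(-926\right) = \left(18 + 2 \left(-8\right) + 4 \left(-8\right) \left(2 - 8 \left(64 + \left(4 - 2\right)\right)\right) \left(64 + \left(4 - 2\right)\right)\right) \left(-926\right) = \left(18 - 16 + 4 \left(-8\right) \left(2 - 8 \left(64 + \left(4 - 2\right)\right)\right) \left(64 + \left(4 - 2\right)\right)\right) \left(-926\right) = \left(18 - 16 + 4 \left(-8\right) \left(2 - 8 \left(64 + 2\right)\right) \left(64 + 2\right)\right) \left(-926\right) = \left(18 - 16 + 4 \left(-8\right) \left(2 - 528\right) 66\right) \left(-926\right) = \left(18 - 16 + 4 \left(-8\right) \left(-526\right) 66\right) \left(-926\right) = \left(18 - 16 + 1110912\right) \left(-926\right) = 1110914 \left(-926\right) = -1028706364$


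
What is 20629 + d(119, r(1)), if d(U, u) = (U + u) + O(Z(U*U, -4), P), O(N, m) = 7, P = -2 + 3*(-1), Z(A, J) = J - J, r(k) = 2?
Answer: 20757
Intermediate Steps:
Z(A, J) = 0
P = -5 (P = -2 - 3 = -5)
d(U, u) = 7 + U + u (d(U, u) = (U + u) + 7 = 7 + U + u)
20629 + d(119, r(1)) = 20629 + (7 + 119 + 2) = 20629 + 128 = 20757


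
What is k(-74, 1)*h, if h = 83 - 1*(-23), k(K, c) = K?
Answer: -7844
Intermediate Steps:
h = 106 (h = 83 + 23 = 106)
k(-74, 1)*h = -74*106 = -7844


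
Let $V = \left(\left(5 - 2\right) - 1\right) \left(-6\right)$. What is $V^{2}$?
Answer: $144$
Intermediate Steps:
$V = -12$ ($V = \left(3 - 1\right) \left(-6\right) = 2 \left(-6\right) = -12$)
$V^{2} = \left(-12\right)^{2} = 144$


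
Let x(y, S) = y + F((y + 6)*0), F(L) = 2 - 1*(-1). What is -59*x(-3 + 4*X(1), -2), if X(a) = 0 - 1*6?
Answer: 1416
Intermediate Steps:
X(a) = -6 (X(a) = 0 - 6 = -6)
F(L) = 3 (F(L) = 2 + 1 = 3)
x(y, S) = 3 + y (x(y, S) = y + 3 = 3 + y)
-59*x(-3 + 4*X(1), -2) = -59*(3 + (-3 + 4*(-6))) = -59*(3 + (-3 - 24)) = -59*(3 - 27) = -59*(-24) = 1416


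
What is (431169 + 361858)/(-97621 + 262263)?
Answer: 793027/164642 ≈ 4.8167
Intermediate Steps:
(431169 + 361858)/(-97621 + 262263) = 793027/164642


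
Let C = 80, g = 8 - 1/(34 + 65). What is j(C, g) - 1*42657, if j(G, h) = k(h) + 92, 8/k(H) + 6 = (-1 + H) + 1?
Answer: -8384513/197 ≈ -42561.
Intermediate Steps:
k(H) = 8/(-6 + H) (k(H) = 8/(-6 + ((-1 + H) + 1)) = 8/(-6 + H))
g = 791/99 (g = 8 - 1/99 = 791/99 ≈ 7.9899)
j(G, h) = 92 + 8/(-6 + h) (j(G, h) = 8/(-6 + h) + 92 = 92 + 8/(-6 + h))
j(C, g) - 1*42657 = 4*(-136 + 23*(791/99))/(-6 + 791/99) - 1*42657 = 4*(-136 + 18193/99)/(197/99) - 42657 = 4*(99/197)*(4729/99) - 42657 = 18916/197 - 42657 = -8384513/197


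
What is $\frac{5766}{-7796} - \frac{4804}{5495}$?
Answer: $- \frac{34568077}{21419510} \approx -1.6139$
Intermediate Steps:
$\frac{5766}{-7796} - \frac{4804}{5495} = 5766 \left(- \frac{1}{7796}\right) - \frac{4804}{5495} = - \frac{2883}{3898} - \frac{4804}{5495} = - \frac{34568077}{21419510}$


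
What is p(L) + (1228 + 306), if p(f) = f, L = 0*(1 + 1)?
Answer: 1534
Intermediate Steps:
L = 0 (L = 0*2 = 0)
p(L) + (1228 + 306) = 0 + (1228 + 306) = 0 + 1534 = 1534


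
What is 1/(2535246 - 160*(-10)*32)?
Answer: 1/2586446 ≈ 3.8663e-7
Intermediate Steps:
1/(2535246 - 160*(-10)*32) = 1/(2535246 + 1600*32) = 1/(2535246 + 51200) = 1/2586446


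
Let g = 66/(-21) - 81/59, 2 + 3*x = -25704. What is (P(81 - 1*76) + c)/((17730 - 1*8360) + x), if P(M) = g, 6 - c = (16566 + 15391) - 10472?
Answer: -6654519/248213 ≈ -26.810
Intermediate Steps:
x = -25706/3 (x = -2/3 + (1/3)*(-25704) = -2/3 - 8568 = -25706/3 ≈ -8568.7)
c = -21479 (c = 6 - ((16566 + 15391) - 10472) = 6 - (31957 - 10472) = 6 - 1*21485 = 6 - 21485 = -21479)
g = -1865/413 (g = 66*(-1/21) - 81*1/59 = -22/7 - 81/59 = -1865/413 ≈ -4.5157)
P(M) = -1865/413
(P(81 - 1*76) + c)/((17730 - 1*8360) + x) = (-1865/413 - 21479)/((17730 - 1*8360) - 25706/3) = -8872692/(413*((17730 - 8360) - 25706/3)) = -8872692/(413*(9370 - 25706/3)) = -8872692/(413*2404/3) = -8872692/413*3/2404 = -6654519/248213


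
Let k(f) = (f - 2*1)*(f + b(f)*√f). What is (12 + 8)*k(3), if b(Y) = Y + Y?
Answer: 60 + 120*√3 ≈ 267.85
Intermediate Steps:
b(Y) = 2*Y
k(f) = (-2 + f)*(f + 2*f^(3/2)) (k(f) = (f - 2*1)*(f + (2*f)*√f) = (f - 2)*(f + 2*f^(3/2)) = (-2 + f)*(f + 2*f^(3/2)))
(12 + 8)*k(3) = (12 + 8)*(3² - 12*√3 - 2*3 + 2*3^(5/2)) = 20*(9 - 12*√3 - 6 + 2*(9*√3)) = 20*(9 - 12*√3 - 6 + 18*√3) = 20*(3 + 6*√3) = 60 + 120*√3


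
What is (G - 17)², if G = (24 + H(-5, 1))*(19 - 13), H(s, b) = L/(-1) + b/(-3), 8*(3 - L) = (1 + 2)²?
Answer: 207025/16 ≈ 12939.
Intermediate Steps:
L = 15/8 (L = 3 - (1 + 2)²/8 = 3 - ⅛*3² = 3 - ⅛*9 = 3 - 9/8 = 15/8 ≈ 1.8750)
H(s, b) = -15/8 - b/3 (H(s, b) = (15/8)/(-1) + b/(-3) = (15/8)*(-1) + b*(-⅓) = -15/8 - b/3)
G = 523/4 (G = (24 + (-15/8 - ⅓*1))*(19 - 13) = (24 + (-15/8 - ⅓))*6 = (24 - 53/24)*6 = (523/24)*6 = 523/4 ≈ 130.75)
(G - 17)² = (523/4 - 17)² = (455/4)² = 207025/16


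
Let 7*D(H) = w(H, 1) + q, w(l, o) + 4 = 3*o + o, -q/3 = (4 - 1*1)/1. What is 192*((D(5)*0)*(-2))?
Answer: 0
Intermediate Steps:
q = -9 (q = -3*(4 - 1*1)/1 = -3*(4 - 1) = -9 ≈ -9.0000)
w(l, o) = -4 + 4*o (w(l, o) = -4 + (3*o + o) = -4 + 4*o)
D(H) = -9/7 (D(H) = ((-4 + 4*1) - 9)/7 = ((-4 + 4) - 9)/7 = (0 - 9)/7 = (⅐)*(-9) = -9/7)
192*((D(5)*0)*(-2)) = 192*(-9/7*0*(-2)) = 192*(0*(-2)) = 192*0 = 0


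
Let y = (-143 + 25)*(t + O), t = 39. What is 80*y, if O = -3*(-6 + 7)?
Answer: -339840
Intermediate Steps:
O = -3 (O = -3*1 = -3)
y = -4248 (y = (-143 + 25)*(39 - 3) = -118*36 = -4248)
80*y = 80*(-4248) = -339840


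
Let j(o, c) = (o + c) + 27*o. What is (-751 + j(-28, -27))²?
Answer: 2439844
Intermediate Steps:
j(o, c) = c + 28*o (j(o, c) = (c + o) + 27*o = c + 28*o)
(-751 + j(-28, -27))² = (-751 + (-27 + 28*(-28)))² = (-751 + (-27 - 784))² = (-751 - 811)² = (-1562)² = 2439844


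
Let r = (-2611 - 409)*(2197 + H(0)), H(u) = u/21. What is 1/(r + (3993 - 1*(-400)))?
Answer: -1/6630547 ≈ -1.5082e-7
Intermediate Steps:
H(u) = u/21 (H(u) = u*(1/21) = u/21)
r = -6634940 (r = (-2611 - 409)*(2197 + (1/21)*0) = -3020*(2197 + 0) = -3020*2197 = -6634940)
1/(r + (3993 - 1*(-400))) = 1/(-6634940 + (3993 - 1*(-400))) = 1/(-6634940 + (3993 + 400)) = 1/(-6634940 + 4393) = 1/(-6630547) = -1/6630547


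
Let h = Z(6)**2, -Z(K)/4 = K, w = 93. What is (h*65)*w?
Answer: 3481920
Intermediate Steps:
Z(K) = -4*K
h = 576 (h = (-4*6)**2 = (-24)**2 = 576)
(h*65)*w = (576*65)*93 = 37440*93 = 3481920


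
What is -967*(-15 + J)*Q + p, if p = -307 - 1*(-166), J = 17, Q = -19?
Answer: 36605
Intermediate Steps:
p = -141 (p = -307 + 166 = -141)
-967*(-15 + J)*Q + p = -967*(-15 + 17)*(-19) - 141 = -1934*(-19) - 141 = -967*(-38) - 141 = 36746 - 141 = 36605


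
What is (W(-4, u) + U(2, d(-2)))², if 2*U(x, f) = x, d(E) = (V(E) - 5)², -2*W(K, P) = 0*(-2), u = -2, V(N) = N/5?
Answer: 1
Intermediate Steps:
V(N) = N/5 (V(N) = N*(⅕) = N/5)
W(K, P) = 0 (W(K, P) = -0*(-2) = -½*0 = 0)
d(E) = (-5 + E/5)² (d(E) = (E/5 - 5)² = (-5 + E/5)²)
U(x, f) = x/2
(W(-4, u) + U(2, d(-2)))² = (0 + (½)*2)² = (0 + 1)² = 1² = 1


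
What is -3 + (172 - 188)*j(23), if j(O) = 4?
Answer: -67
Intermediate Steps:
-3 + (172 - 188)*j(23) = -3 + (172 - 188)*4 = -3 - 16*4 = -3 - 64 = -67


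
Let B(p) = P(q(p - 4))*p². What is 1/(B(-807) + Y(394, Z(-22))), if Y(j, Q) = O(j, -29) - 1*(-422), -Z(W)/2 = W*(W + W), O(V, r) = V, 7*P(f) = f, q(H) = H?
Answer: -7/528157227 ≈ -1.3254e-8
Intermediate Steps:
P(f) = f/7
Z(W) = -4*W² (Z(W) = -2*W*(W + W) = -2*W*2*W = -4*W²)
Y(j, Q) = 422 + j (Y(j, Q) = j - 1*(-422) = j + 422 = 422 + j)
B(p) = p²*(-4/7 + p/7) (B(p) = ((p - 4)/7)*p² = ((-4 + p)/7)*p² = (-4/7 + p/7)*p² = p²*(-4/7 + p/7))
1/(B(-807) + Y(394, Z(-22))) = 1/((⅐)*(-807)²*(-4 - 807) + (422 + 394)) = 1/((⅐)*651249*(-811) + 816) = 1/(-528162939/7 + 816) = 1/(-528157227/7) = -7/528157227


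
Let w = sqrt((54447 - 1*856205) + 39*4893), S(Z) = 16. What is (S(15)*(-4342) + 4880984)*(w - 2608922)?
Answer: -12552859510064 + 4811512*I*sqrt(610931) ≈ -1.2553e+13 + 3.7608e+9*I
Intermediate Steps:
w = I*sqrt(610931) (w = sqrt((54447 - 856205) + 190827) = sqrt(-801758 + 190827) = sqrt(-610931) = I*sqrt(610931) ≈ 781.62*I)
(S(15)*(-4342) + 4880984)*(w - 2608922) = (16*(-4342) + 4880984)*(I*sqrt(610931) - 2608922) = (-69472 + 4880984)*(-2608922 + I*sqrt(610931)) = 4811512*(-2608922 + I*sqrt(610931)) = -12552859510064 + 4811512*I*sqrt(610931)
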